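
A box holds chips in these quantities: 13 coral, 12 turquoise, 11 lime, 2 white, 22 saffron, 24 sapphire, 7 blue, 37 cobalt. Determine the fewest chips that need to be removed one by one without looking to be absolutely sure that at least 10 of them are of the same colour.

64

An adversary could hand out at most 9 chips per colour (white, blue run out sooner): 9 + 9 + 9 + 2 + 9 + 9 + 7 + 9 = 63 chips and still no colour has 10.
One more chip lands in a colour already at 9, so 64 draws are enough and 63 are not.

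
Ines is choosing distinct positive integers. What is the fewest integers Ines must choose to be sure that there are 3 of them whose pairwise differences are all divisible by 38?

Integers whose pairwise differences are multiples of 38 are exactly those sharing a remainder mod 38. By the pigeonhole principle, the 38 residue classes mod 38 are the pigeonholes.
With 76 integers one could put 2 in each residue class and have no class reach 3.
The 77th integer pushes some class to 3, so 38·2 + 1 = 77.

77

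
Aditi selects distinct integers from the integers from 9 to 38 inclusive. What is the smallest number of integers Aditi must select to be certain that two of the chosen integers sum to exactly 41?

Group the elements by complementary pair {x, 41−x}: {9,32}, {10,31}, {11,30}, …, giving 12 two-element pairs and 6 integers whose partner 41−x falls outside [9,38].
By the pigeonhole principle, treating each of those 18 groups as a pigeonhole, one can pick one integer per group — 18 integers — with no two summing to 41.
The 19th integer lands in an occupied pair, forcing a sum of 41.

19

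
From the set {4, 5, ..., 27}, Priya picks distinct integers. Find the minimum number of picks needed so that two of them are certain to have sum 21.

Group the elements by complementary pair {x, 21−x}: {4,17}, {5,16}, {6,15}, …, giving 7 two-element pairs and 10 integers whose partner 21−x falls outside [4,27].
Treating each of those 17 groups as a pigeonhole, one can pick one integer per group — 17 integers — with no two summing to 21.
The 18th integer lands in an occupied pair, forcing a sum of 21.

18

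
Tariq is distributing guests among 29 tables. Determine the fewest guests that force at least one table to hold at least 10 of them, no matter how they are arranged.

With 261 guests one could put exactly 9 in each of the 29 tables, and no table would reach 10.
One more guest must land in a table that already has 9, giving it 10.
So 29 × 9 + 1 = 262 guests are required.

262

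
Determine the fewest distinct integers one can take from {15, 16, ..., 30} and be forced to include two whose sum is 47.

10

A set avoiding the sum 47 can contain at most one of each pair {x, 47−x}, plus the 2 elements whose complement lies outside the range.
The integers 15, …, 23 (9 of them) are such a set: any two sum to at least 15+16 = 31 and at most 22+23 = 45 < 47.
By pigeonhole, any 10th integer completes one of the 7 pairs, so 10 choices force a sum of 47.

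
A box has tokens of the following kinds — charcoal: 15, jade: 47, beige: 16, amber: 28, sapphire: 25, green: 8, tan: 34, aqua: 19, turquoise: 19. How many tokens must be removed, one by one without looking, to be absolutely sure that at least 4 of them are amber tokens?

187

In the worst case for collecting amber tokens, every non-amber token comes out first.
There are 15 + 47 + 16 + 25 + 8 + 34 + 19 + 19 = 183 non-amber tokens altogether.
After those, each further token must be amber, so 183 + 4 = 187 draws guarantee 4 amber tokens.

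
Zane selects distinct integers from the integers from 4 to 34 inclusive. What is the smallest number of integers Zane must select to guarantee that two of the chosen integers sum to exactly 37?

A set avoiding the sum 37 can contain at most one of each pair {x, 37−x}, plus the 1 element whose complement lies outside the range.
The integers 19, …, 34 (16 of them) are such a set: any two sum to at least 19+20 = 39 > 37.
By the pigeonhole principle, any 17th integer completes one of the 15 pairs, so 17 choices force a sum of 37.

17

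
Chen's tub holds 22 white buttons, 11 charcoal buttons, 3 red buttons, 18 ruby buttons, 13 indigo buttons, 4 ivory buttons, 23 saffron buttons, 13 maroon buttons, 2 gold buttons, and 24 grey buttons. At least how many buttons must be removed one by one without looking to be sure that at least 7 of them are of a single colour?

The 10 colours are the holes; the buttons drawn are the pigeons.
To avoid 7 of any one colour, the worst case takes at most 6 of each colour, or every button of a colour that has fewer than 6.
That gives 6 + 6 + 3 + 6 + 6 + 4 + 6 + 6 + 2 + 6 = 51 buttons with no colour reaching 7.
The next button forces some colour to 7, so 51 + 1 = 52.

52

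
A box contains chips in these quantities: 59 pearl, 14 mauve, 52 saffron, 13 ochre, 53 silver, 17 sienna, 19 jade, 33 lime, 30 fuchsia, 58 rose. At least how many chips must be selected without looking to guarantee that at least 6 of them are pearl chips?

295

In the worst case for collecting pearl chips, every non-pearl chip comes out first.
There are 14 + 52 + 13 + 53 + 17 + 19 + 33 + 30 + 58 = 289 non-pearl chips altogether.
After those, each further chip must be pearl, so 289 + 6 = 295 draws guarantee 6 pearl chips.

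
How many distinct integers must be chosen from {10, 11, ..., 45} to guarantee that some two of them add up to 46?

Two chosen integers sum to 46 exactly when both halves of some pair {x, 46−x} with 10 ≤ x ≤ 46−x ≤ 36 are chosen — 13 such pairs.
The remaining 10 elements (those with no distinct partner in range) can never complete a 46-sum, so the worst case takes all of them and one from each pair: 10 + 13 = 23.
The 24th integer has to be the second member of some pair, so 23 + 1 = 24.

24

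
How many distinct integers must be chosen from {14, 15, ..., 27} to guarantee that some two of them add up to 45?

10

Two chosen integers sum to 45 exactly when both halves of some pair {x, 45−x} with 18 ≤ x ≤ 45−x ≤ 27 are chosen — 5 such pairs.
The remaining 4 elements (those with no distinct partner in range) can never complete a 45-sum, so the worst case takes all of them and one from each pair: 4 + 5 = 9.
Pigeonhole: the 10th integer has to be the second member of some pair, so 9 + 1 = 10.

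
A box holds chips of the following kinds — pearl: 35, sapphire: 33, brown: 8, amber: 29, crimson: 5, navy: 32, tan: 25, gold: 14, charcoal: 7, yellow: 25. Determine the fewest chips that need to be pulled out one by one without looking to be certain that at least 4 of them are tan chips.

In the worst case for collecting tan chips, every non-tan chip comes out first.
There are 35 + 33 + 8 + 29 + 5 + 32 + 14 + 7 + 25 = 188 non-tan chips altogether.
After those, each further chip must be tan, so 188 + 4 = 192 draws guarantee 4 tan chips.

192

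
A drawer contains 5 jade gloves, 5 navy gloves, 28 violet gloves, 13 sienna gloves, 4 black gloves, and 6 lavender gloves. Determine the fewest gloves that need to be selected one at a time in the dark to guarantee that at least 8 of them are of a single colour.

An adversary could hand out at most 7 gloves per colour (4 colours run out sooner): 5 + 5 + 7 + 7 + 4 + 6 = 34 gloves and still no colour has 8.
One more glove lands in a colour already at 7, so 35 draws are enough and 34 are not.

35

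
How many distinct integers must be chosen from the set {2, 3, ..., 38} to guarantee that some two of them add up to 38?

Group the elements by complementary pair {x, 38−x}: {2,36}, {3,35}, {4,34}, …, giving 17 two-element pairs, the single value 19 (it cannot pair with itself since the integers are distinct), and 2 integers whose partner 38−x falls outside [2,38].
By pigeonhole, treating each of those 20 groups as a pigeonhole, one can pick one integer per group — 20 integers — with no two summing to 38.
The 21st integer lands in an occupied pair, forcing a sum of 38.

21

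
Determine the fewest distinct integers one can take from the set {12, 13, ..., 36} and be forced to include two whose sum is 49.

14

Two chosen integers sum to 49 exactly when both halves of some pair {x, 49−x} with 13 ≤ x ≤ 49−x ≤ 36 are chosen — 12 such pairs.
The remaining 1 element (those with no distinct partner in range) can never complete a 49-sum, so the worst case takes all of them and one from each pair: 1 + 12 = 13.
The 14th integer has to be the second member of some pair, so 13 + 1 = 14.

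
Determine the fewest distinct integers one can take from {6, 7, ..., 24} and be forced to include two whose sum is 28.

Two chosen integers sum to 28 exactly when both halves of some pair {x, 28−x} with 6 ≤ x ≤ 28−x ≤ 22 are chosen — 8 such pairs.
The remaining 3 elements (those with no distinct partner in range) can never complete a 28-sum, so the worst case takes all of them and one from each pair: 3 + 8 = 11.
The 12th integer has to be the second member of some pair, so 11 + 1 = 12.

12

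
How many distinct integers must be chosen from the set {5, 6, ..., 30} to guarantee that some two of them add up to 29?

Group the elements by complementary pair {x, 29−x}: {5,24}, {6,23}, {7,22}, …, giving 10 two-element pairs and 6 integers whose partner 29−x falls outside [5,30].
Treating each of those 16 groups as a pigeonhole, one can pick one integer per group — 16 integers — with no two summing to 29.
The 17th integer lands in an occupied pair, forcing a sum of 29.

17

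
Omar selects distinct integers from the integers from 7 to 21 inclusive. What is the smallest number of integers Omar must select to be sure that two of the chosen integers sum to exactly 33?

Group the elements by complementary pair {x, 33−x}: {12,21}, {13,20}, {14,19}, …, giving 5 two-element pairs and 5 integers whose partner 33−x falls outside [7,21].
By pigeonhole, treating each of those 10 groups as a pigeonhole, one can pick one integer per group — 10 integers — with no two summing to 33.
The 11th integer lands in an occupied pair, forcing a sum of 33.

11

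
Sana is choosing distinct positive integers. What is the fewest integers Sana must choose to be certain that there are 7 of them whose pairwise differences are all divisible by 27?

Integers whose pairwise differences are multiples of 27 are exactly those sharing a remainder mod 27. The 27 residue classes mod 27 are the pigeonholes.
With 162 integers one could put 6 in each residue class and have no class reach 7.
The 163rd integer pushes some class to 7, so 27·6 + 1 = 163.

163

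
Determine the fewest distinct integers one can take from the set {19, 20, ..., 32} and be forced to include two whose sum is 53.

9

Two chosen integers sum to 53 exactly when both halves of some pair {x, 53−x} with 21 ≤ x ≤ 53−x ≤ 32 are chosen — 6 such pairs.
The remaining 2 elements (those with no distinct partner in range) can never complete a 53-sum, so the worst case takes all of them and one from each pair: 2 + 6 = 8.
Pigeonhole: the 9th integer has to be the second member of some pair, so 8 + 1 = 9.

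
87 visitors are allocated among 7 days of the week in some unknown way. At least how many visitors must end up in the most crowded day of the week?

13

The 7 days of the week are the holes and the 87 visitors are the pigeons.
If every day of the week held at most 12 visitors, the total would be at most 7 × 12 = 84, which is less than 87.
So some day of the week holds at least ⌈87/7⌉ = 13 visitors.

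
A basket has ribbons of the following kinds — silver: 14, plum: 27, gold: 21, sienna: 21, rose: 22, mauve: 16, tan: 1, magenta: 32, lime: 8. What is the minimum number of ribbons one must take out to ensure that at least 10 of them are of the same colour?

Pigeonhole: the 9 colours are the holes; the ribbons drawn are the pigeons.
To avoid 10 of any one colour, the worst case takes at most 9 of each colour, or every ribbon of a colour that has fewer than 9.
That gives 9 + 9 + 9 + 9 + 9 + 9 + 1 + 9 + 8 = 72 ribbons with no colour reaching 10.
The next ribbon forces some colour to 10, so 72 + 1 = 73.

73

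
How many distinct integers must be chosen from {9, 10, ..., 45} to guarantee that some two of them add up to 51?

Group the elements by complementary pair {x, 51−x}: {9,42}, {10,41}, {11,40}, …, giving 17 two-element pairs and 3 integers whose partner 51−x falls outside [9,45].
Treating each of those 20 groups as a pigeonhole, one can pick one integer per group — 20 integers — with no two summing to 51.
The 21st integer lands in an occupied pair, forcing a sum of 51.

21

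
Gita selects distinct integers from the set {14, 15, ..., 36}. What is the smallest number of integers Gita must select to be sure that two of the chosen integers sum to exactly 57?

Two chosen integers sum to 57 exactly when both halves of some pair {x, 57−x} with 21 ≤ x ≤ 57−x ≤ 36 are chosen — 8 such pairs.
The remaining 7 elements (those with no distinct partner in range) can never complete a 57-sum, so the worst case takes all of them and one from each pair: 7 + 8 = 15.
The 16th integer has to be the second member of some pair, so 15 + 1 = 16.

16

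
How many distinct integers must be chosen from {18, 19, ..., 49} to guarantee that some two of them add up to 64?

19

Two chosen integers sum to 64 exactly when both halves of some pair {x, 64−x} with 18 ≤ x ≤ 64−x ≤ 46 are chosen — 14 such pairs.
The remaining 4 elements (those with no distinct partner in range) can never complete a 64-sum, so the worst case takes all of them and one from each pair: 4 + 14 = 18.
By pigeonhole, the 19th integer has to be the second member of some pair, so 18 + 1 = 19.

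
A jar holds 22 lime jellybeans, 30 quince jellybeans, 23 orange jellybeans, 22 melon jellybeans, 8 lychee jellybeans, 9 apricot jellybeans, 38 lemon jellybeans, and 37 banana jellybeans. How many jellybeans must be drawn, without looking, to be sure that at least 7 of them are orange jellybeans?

In the worst case for collecting orange jellybeans, every non-orange jellybean comes out first.
There are 22 + 30 + 22 + 8 + 9 + 38 + 37 = 166 non-orange jellybeans altogether.
After those, each further jellybean must be orange, so 166 + 7 = 173 draws guarantee 7 orange jellybeans.

173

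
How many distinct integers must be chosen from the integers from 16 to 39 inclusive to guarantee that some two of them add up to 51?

Two chosen integers sum to 51 exactly when both halves of some pair {x, 51−x} with 16 ≤ x ≤ 51−x ≤ 35 are chosen — 10 such pairs.
The remaining 4 elements (those with no distinct partner in range) can never complete a 51-sum, so the worst case takes all of them and one from each pair: 4 + 10 = 14.
The 15th integer has to be the second member of some pair, so 14 + 1 = 15.

15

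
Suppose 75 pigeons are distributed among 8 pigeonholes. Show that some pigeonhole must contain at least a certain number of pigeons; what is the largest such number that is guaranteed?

By the pigeonhole principle, the 8 pigeonholes are the holes and the 75 pigeons are the pigeons.
If every pigeonhole held at most 9 pigeons, the total would be at most 8 × 9 = 72, which is less than 75.
So some pigeonhole holds at least ⌈75/8⌉ = 10 pigeons.

10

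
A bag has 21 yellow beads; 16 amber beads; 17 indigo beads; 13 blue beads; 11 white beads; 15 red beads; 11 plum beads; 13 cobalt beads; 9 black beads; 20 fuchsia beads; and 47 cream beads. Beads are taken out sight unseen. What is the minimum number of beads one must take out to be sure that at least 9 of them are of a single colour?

89

An adversary could hand out at most 8 beads per colour: 8 + 8 + 8 + 8 + 8 + 8 + 8 + 8 + 8 + 8 + 8 = 88 beads and still no colour has 9.
One more bead lands in a colour already at 8, so 89 draws are enough and 88 are not.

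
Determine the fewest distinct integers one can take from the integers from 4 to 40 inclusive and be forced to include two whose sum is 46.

A set avoiding the sum 46 can contain at most one of each pair {x, 46−x}, plus the 3 elements whose complement lies outside the range or equal to its own complement.
The integers 4, …, 23 (20 of them) are such a set: any two sum to at least 4+5 = 9 and at most 22+23 = 45 < 46.
Any 21st integer completes one of the 17 pairs, so 21 choices force a sum of 46.

21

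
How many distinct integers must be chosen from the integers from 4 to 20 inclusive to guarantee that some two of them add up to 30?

13

Two chosen integers sum to 30 exactly when both halves of some pair {x, 30−x} with 10 ≤ x ≤ 30−x ≤ 20 are chosen — 5 such pairs.
The remaining 7 elements (those with no distinct partner in range) can never complete a 30-sum, so the worst case takes all of them and one from each pair: 7 + 5 = 12.
By the pigeonhole principle, the 13th integer has to be the second member of some pair, so 12 + 1 = 13.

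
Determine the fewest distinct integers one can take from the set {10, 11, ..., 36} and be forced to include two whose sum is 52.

18

Two chosen integers sum to 52 exactly when both halves of some pair {x, 52−x} with 16 ≤ x ≤ 52−x ≤ 36 are chosen — 10 such pairs.
The remaining 7 elements (those with no distinct partner in range) can never complete a 52-sum, so the worst case takes all of them and one from each pair: 7 + 10 = 17.
Pigeonhole: the 18th integer has to be the second member of some pair, so 17 + 1 = 18.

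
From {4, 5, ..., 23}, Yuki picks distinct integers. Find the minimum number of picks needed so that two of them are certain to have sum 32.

14

Group the elements by complementary pair {x, 32−x}: {9,23}, {10,22}, {11,21}, …, giving 7 two-element pairs, the single value 16 (it cannot pair with itself since the integers are distinct), and 5 integers whose partner 32−x falls outside [4,23].
Treating each of those 13 groups as a pigeonhole, one can pick one integer per group — 13 integers — with no two summing to 32.
The 14th integer lands in an occupied pair, forcing a sum of 32.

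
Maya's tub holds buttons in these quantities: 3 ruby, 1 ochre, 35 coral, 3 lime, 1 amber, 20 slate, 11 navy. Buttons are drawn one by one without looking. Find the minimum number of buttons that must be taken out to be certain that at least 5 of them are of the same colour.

The 7 colours are the holes; the buttons drawn are the pigeons.
To avoid 5 of any one colour, the worst case takes at most 4 of each colour, or every button of a colour that has fewer than 4.
That gives 3 + 1 + 4 + 3 + 1 + 4 + 4 = 20 buttons with no colour reaching 5.
The next button forces some colour to 5, so 20 + 1 = 21.

21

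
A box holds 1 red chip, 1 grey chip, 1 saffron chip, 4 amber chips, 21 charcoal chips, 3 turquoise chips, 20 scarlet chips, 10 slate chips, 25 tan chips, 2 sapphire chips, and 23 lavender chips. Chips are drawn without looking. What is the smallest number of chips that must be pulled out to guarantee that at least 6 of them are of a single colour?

An adversary could hand out at most 5 chips per colour (6 colours run out sooner): 1 + 1 + 1 + 4 + 5 + 3 + 5 + 5 + 5 + 2 + 5 = 37 chips and still no colour has 6.
By the pigeonhole principle, one more chip lands in a colour already at 5, so 38 draws are enough and 37 are not.

38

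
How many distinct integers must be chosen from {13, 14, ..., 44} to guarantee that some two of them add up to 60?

A set avoiding the sum 60 can contain at most one of each pair {x, 60−x}, plus the 4 elements whose complement lies outside the range or equal to its own complement.
The integers 13, …, 30 (18 of them) are such a set: any two sum to at least 13+14 = 27 and at most 29+30 = 59 < 60.
Any 19th integer completes one of the 14 pairs, so 19 choices force a sum of 60.

19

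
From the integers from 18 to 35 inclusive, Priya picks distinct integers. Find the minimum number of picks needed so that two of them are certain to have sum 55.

11

Group the elements by complementary pair {x, 55−x}: {20,35}, {21,34}, {22,33}, …, giving 8 two-element pairs and 2 integers whose partner 55−x falls outside [18,35].
By the pigeonhole principle, treating each of those 10 groups as a pigeonhole, one can pick one integer per group — 10 integers — with no two summing to 55.
The 11th integer lands in an occupied pair, forcing a sum of 55.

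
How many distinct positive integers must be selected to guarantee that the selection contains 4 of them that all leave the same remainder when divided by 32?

97

The 32 residue classes mod 32 are the pigeonholes.
With 96 integers one could put 3 in each residue class and have no class reach 4.
The 97th integer pushes some class to 4, so 32·3 + 1 = 97.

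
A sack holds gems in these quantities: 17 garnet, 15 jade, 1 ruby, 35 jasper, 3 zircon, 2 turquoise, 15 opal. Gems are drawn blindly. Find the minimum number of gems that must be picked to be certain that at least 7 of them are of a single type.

Put each drawn gem into a box by type. The largest draw with every box below 7 takes min(count, 6) from each type; types with fewer than 6 contribute all they have.
Σ min(cᵢ, 6) = 6 + 6 + 1 + 6 + 3 + 2 + 6 = 30.
Draw number 30 + 1 = 31 must push one box to 7.

31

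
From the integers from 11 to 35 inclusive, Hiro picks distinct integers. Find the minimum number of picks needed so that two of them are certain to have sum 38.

18

Two chosen integers sum to 38 exactly when both halves of some pair {x, 38−x} with 11 ≤ x ≤ 38−x ≤ 27 are chosen — 8 such pairs.
The remaining 9 elements (those with no distinct partner in range) can never complete a 38-sum, so the worst case takes all of them and one from each pair: 9 + 8 = 17.
The 18th integer has to be the second member of some pair, so 17 + 1 = 18.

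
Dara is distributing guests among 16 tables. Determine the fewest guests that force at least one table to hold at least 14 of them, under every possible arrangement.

209

With 208 guests one could put exactly 13 in each of the 16 tables, and no table would reach 14.
By the pigeonhole principle, one more guest must land in a table that already has 13, giving it 14.
So 16 × 13 + 1 = 209 guests are required.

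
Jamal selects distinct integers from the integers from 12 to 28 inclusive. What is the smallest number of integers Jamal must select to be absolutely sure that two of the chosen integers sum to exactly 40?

A set avoiding the sum 40 can contain at most one of each pair {x, 40−x}, plus the 1 element equal to its own complement.
The integers 20, …, 28 (9 of them) are such a set: any two sum to at least 20+21 = 41 > 40.
By pigeonhole, any 10th integer completes one of the 8 pairs, so 10 choices force a sum of 40.

10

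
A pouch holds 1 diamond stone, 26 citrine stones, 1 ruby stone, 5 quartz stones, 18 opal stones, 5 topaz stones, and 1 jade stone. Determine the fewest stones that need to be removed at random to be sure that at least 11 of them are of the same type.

34

An adversary could hand out at most 10 stones per type (5 types run out sooner): 1 + 10 + 1 + 5 + 10 + 5 + 1 = 33 stones and still no type has 11.
Pigeonhole: one more stone lands in a type already at 10, so 34 draws are enough and 33 are not.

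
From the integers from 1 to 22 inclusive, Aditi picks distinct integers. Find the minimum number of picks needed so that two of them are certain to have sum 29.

15

A set avoiding the sum 29 can contain at most one of each pair {x, 29−x}, plus the 6 elements whose complement lies outside the range.
The integers 1, …, 14 (14 of them) are such a set: any two sum to at least 1+2 = 3 and at most 13+14 = 27 < 29.
Any 15th integer completes one of the 8 pairs, so 15 choices force a sum of 29.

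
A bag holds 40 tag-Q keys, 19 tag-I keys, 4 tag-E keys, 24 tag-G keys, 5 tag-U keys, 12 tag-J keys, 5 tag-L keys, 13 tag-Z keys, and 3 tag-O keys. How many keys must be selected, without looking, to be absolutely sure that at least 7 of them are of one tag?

48

The 9 tags are the holes; the keys drawn are the pigeons.
To avoid 7 of any one tag, the worst case takes at most 6 of each tag, or every key of a tag that has fewer than 6.
That gives 6 + 6 + 4 + 6 + 5 + 6 + 5 + 6 + 3 = 47 keys with no tag reaching 7.
The next key forces some tag to 7, so 47 + 1 = 48.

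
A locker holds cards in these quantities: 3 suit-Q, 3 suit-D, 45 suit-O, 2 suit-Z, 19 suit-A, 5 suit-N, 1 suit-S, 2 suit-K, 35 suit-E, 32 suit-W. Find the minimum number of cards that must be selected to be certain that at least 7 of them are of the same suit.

41

Pigeonhole: put each drawn card into a box by suit. The largest draw with every box below 7 takes min(count, 6) from each suit; suits with fewer than 6 contribute all they have.
Σ min(cᵢ, 6) = 3 + 3 + 6 + 2 + 6 + 5 + 1 + 2 + 6 + 6 = 40.
Draw number 40 + 1 = 41 must push one box to 7.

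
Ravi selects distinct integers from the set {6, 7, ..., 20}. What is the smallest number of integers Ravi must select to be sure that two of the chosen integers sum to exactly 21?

A set avoiding the sum 21 can contain at most one of each pair {x, 21−x}, plus the 5 elements whose complement lies outside the range.
The integers 11, …, 20 (10 of them) are such a set: any two sum to at least 11+12 = 23 > 21.
Any 11th integer completes one of the 5 pairs, so 11 choices force a sum of 21.

11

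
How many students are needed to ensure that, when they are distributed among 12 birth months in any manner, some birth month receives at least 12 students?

133

With 132 students one could put exactly 11 in each of the 12 birth months, and no birth month would reach 12.
By pigeonhole, one more student must land in a birth month that already has 11, giving it 12.
So 12 × 11 + 1 = 133 students are required.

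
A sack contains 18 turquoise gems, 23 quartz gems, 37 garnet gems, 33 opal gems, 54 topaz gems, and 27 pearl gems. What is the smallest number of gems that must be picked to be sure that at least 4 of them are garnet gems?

159

In the worst case for collecting garnet gems, every non-garnet gem comes out first.
There are 18 + 23 + 33 + 54 + 27 = 155 non-garnet gems altogether.
After those, each further gem must be garnet, so 155 + 4 = 159 draws guarantee 4 garnet gems.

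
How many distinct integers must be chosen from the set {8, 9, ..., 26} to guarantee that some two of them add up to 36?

A set avoiding the sum 36 can contain at most one of each pair {x, 36−x}, plus the 3 elements whose complement lies outside the range or equal to its own complement.
The integers 8, …, 18 (11 of them) are such a set: any two sum to at least 8+9 = 17 and at most 17+18 = 35 < 36.
Any 12th integer completes one of the 8 pairs, so 12 choices force a sum of 36.

12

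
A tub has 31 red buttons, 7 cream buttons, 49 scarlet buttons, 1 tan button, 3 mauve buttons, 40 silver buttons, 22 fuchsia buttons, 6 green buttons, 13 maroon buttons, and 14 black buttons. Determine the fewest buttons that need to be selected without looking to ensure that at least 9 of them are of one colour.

66

An adversary could hand out at most 8 buttons per colour (4 colours run out sooner): 8 + 7 + 8 + 1 + 3 + 8 + 8 + 6 + 8 + 8 = 65 buttons and still no colour has 9.
By the pigeonhole principle, one more button lands in a colour already at 8, so 66 draws are enough and 65 are not.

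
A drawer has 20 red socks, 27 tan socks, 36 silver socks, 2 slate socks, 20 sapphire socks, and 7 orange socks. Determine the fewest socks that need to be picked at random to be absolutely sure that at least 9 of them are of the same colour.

42

The 6 colours are the holes; the socks drawn are the pigeons.
To avoid 9 of any one colour, the worst case takes at most 8 of each colour, or every sock of a colour that has fewer than 8.
That gives 8 + 8 + 8 + 2 + 8 + 7 = 41 socks with no colour reaching 9.
The next sock forces some colour to 9, so 41 + 1 = 42.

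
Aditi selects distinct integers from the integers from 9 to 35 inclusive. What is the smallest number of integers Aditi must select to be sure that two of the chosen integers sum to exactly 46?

16

Two chosen integers sum to 46 exactly when both halves of some pair {x, 46−x} with 11 ≤ x ≤ 46−x ≤ 35 are chosen — 12 such pairs.
The remaining 3 elements (those with no distinct partner in range) can never complete a 46-sum, so the worst case takes all of them and one from each pair: 3 + 12 = 15.
By the pigeonhole principle, the 16th integer has to be the second member of some pair, so 15 + 1 = 16.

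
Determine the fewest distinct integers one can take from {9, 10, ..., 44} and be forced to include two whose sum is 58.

22

Two chosen integers sum to 58 exactly when both halves of some pair {x, 58−x} with 14 ≤ x ≤ 58−x ≤ 44 are chosen — 15 such pairs.
The remaining 6 elements (those with no distinct partner in range) can never complete a 58-sum, so the worst case takes all of them and one from each pair: 6 + 15 = 21.
The 22nd integer has to be the second member of some pair, so 21 + 1 = 22.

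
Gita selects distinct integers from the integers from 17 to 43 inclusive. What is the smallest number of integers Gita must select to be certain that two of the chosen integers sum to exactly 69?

19

Two chosen integers sum to 69 exactly when both halves of some pair {x, 69−x} with 26 ≤ x ≤ 69−x ≤ 43 are chosen — 9 such pairs.
The remaining 9 elements (those with no distinct partner in range) can never complete a 69-sum, so the worst case takes all of them and one from each pair: 9 + 9 = 18.
The 19th integer has to be the second member of some pair, so 18 + 1 = 19.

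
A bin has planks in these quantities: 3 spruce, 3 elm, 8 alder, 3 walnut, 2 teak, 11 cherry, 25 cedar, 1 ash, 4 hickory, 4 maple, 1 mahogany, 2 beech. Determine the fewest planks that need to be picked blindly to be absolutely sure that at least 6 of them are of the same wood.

By the pigeonhole principle, the 12 woods are the holes; the planks drawn are the pigeons.
To avoid 6 of any one wood, the worst case takes at most 5 of each wood, or every plank of a wood that has fewer than 5.
That gives 3 + 3 + 5 + 3 + 2 + 5 + 5 + 1 + 4 + 4 + 1 + 2 = 38 planks with no wood reaching 6.
The next plank forces some wood to 6, so 38 + 1 = 39.

39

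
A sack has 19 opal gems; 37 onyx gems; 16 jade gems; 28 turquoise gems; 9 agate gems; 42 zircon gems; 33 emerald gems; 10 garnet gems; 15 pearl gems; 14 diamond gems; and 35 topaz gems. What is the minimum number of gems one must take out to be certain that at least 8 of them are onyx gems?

In the worst case for collecting onyx gems, every non-onyx gem comes out first.
There are 19 + 16 + 28 + 9 + 42 + 33 + 10 + 15 + 14 + 35 = 221 non-onyx gems altogether.
After those, each further gem must be onyx, so 221 + 8 = 229 draws guarantee 8 onyx gems.

229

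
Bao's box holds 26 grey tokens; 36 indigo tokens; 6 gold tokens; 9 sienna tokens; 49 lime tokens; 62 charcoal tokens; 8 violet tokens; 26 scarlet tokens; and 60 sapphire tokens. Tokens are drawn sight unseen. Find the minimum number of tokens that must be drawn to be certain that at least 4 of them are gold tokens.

280

In the worst case for collecting gold tokens, every non-gold token comes out first.
There are 26 + 36 + 9 + 49 + 62 + 8 + 26 + 60 = 276 non-gold tokens altogether.
After those, each further token must be gold, so 276 + 4 = 280 draws guarantee 4 gold tokens.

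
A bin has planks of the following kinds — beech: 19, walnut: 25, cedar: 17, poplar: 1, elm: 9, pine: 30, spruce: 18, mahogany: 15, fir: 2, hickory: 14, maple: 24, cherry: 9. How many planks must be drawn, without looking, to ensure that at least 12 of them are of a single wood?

110

By pigeonhole, the 12 woods are the holes; the planks drawn are the pigeons.
To avoid 12 of any one wood, the worst case takes at most 11 of each wood, or every plank of a wood that has fewer than 11.
That gives 11 + 11 + 11 + 1 + 9 + 11 + 11 + 11 + 2 + 11 + 11 + 9 = 109 planks with no wood reaching 12.
The next plank forces some wood to 12, so 109 + 1 = 110.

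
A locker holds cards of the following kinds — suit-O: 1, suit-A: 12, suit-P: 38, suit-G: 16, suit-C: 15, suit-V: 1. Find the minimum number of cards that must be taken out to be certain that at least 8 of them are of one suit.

31

The 6 suits are the holes; the cards drawn are the pigeons.
To avoid 8 of any one suit, the worst case takes at most 7 of each suit, or every card of a suit that has fewer than 7.
That gives 1 + 7 + 7 + 7 + 7 + 1 = 30 cards with no suit reaching 8.
The next card forces some suit to 8, so 30 + 1 = 31.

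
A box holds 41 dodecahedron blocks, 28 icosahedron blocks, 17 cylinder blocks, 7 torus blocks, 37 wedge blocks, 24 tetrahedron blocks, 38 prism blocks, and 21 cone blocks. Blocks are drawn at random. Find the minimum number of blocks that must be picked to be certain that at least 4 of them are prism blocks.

179

In the worst case for collecting prism blocks, every non-prism block comes out first.
There are 41 + 28 + 17 + 7 + 37 + 24 + 21 = 175 non-prism blocks altogether.
After those, each further block must be prism, so 175 + 4 = 179 draws guarantee 4 prism blocks.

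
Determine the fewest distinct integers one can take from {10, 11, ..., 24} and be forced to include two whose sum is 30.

11

A set avoiding the sum 30 can contain at most one of each pair {x, 30−x}, plus the 5 elements whose complement lies outside the range or equal to its own complement.
The integers 15, …, 24 (10 of them) are such a set: any two sum to at least 15+16 = 31 > 30.
Any 11th integer completes one of the 5 pairs, so 11 choices force a sum of 30.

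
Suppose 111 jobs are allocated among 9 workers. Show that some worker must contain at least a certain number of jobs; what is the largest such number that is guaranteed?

13

By pigeonhole, the 9 workers are the holes and the 111 jobs are the pigeons.
If every worker held at most 12 jobs, the total would be at most 9 × 12 = 108, which is less than 111.
So some worker holds at least ⌈111/9⌉ = 13 jobs.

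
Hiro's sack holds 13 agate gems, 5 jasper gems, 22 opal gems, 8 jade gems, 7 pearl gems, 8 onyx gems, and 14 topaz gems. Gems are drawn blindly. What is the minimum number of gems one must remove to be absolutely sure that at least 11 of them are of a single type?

59

An adversary could hand out at most 10 gems per type (4 types run out sooner): 10 + 5 + 10 + 8 + 7 + 8 + 10 = 58 gems and still no type has 11.
One more gem lands in a type already at 10, so 59 draws are enough and 58 are not.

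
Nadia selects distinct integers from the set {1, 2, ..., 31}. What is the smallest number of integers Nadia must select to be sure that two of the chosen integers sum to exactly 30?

Two chosen integers sum to 30 exactly when both halves of some pair {x, 30−x} with 1 ≤ x ≤ 30−x ≤ 29 are chosen — 14 such pairs.
The remaining 3 elements (those with no distinct partner in range) can never complete a 30-sum, so the worst case takes all of them and one from each pair: 3 + 14 = 17.
By pigeonhole, the 18th integer has to be the second member of some pair, so 17 + 1 = 18.

18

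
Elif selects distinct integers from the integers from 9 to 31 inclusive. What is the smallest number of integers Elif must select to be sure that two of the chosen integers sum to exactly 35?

15

A set avoiding the sum 35 can contain at most one of each pair {x, 35−x}, plus the 5 elements whose complement lies outside the range.
The integers 18, …, 31 (14 of them) are such a set: any two sum to at least 18+19 = 37 > 35.
By the pigeonhole principle, any 15th integer completes one of the 9 pairs, so 15 choices force a sum of 35.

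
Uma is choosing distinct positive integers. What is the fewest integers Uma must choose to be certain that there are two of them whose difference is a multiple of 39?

40

Integers whose pairwise differences are multiples of 39 are exactly those sharing a remainder mod 39. The 39 residue classes mod 39 are the pigeonholes.
With 39 integers one could put 1 in each residue class and have no class reach 2.
The 40th integer pushes some class to 2, so 39·1 + 1 = 40.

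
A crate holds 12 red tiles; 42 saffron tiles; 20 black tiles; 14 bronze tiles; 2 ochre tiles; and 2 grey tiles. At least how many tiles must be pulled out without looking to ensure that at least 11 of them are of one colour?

By the pigeonhole principle, the 6 colours are the holes; the tiles drawn are the pigeons.
To avoid 11 of any one colour, the worst case takes at most 10 of each colour, or every tile of a colour that has fewer than 10.
That gives 10 + 10 + 10 + 10 + 2 + 2 = 44 tiles with no colour reaching 11.
The next tile forces some colour to 11, so 44 + 1 = 45.

45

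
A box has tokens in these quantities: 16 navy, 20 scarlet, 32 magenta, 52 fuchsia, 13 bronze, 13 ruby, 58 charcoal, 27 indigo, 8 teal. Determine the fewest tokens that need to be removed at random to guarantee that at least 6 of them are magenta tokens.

213

In the worst case for collecting magenta tokens, every non-magenta token comes out first.
There are 16 + 20 + 52 + 13 + 13 + 58 + 27 + 8 = 207 non-magenta tokens altogether.
After those, each further token must be magenta, so 207 + 6 = 213 draws guarantee 6 magenta tokens.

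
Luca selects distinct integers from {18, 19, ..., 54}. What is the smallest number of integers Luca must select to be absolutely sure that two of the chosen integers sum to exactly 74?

Two chosen integers sum to 74 exactly when both halves of some pair {x, 74−x} with 20 ≤ x ≤ 74−x ≤ 54 are chosen — 17 such pairs.
The remaining 3 elements (those with no distinct partner in range) can never complete a 74-sum, so the worst case takes all of them and one from each pair: 3 + 17 = 20.
The 21st integer has to be the second member of some pair, so 20 + 1 = 21.

21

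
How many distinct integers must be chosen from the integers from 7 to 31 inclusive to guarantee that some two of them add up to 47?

18

Two chosen integers sum to 47 exactly when both halves of some pair {x, 47−x} with 16 ≤ x ≤ 47−x ≤ 31 are chosen — 8 such pairs.
The remaining 9 elements (those with no distinct partner in range) can never complete a 47-sum, so the worst case takes all of them and one from each pair: 9 + 8 = 17.
By the pigeonhole principle, the 18th integer has to be the second member of some pair, so 17 + 1 = 18.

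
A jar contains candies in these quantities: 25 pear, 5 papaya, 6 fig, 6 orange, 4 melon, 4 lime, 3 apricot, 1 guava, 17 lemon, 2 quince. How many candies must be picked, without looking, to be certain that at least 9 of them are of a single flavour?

48

Put each drawn candy into a box by flavour. The largest draw with every box below 9 takes min(count, 8) from each flavour; flavours with fewer than 8 contribute all they have.
Σ min(cᵢ, 8) = 8 + 5 + 6 + 6 + 4 + 4 + 3 + 1 + 8 + 2 = 47.
Draw number 47 + 1 = 48 must push one box to 9.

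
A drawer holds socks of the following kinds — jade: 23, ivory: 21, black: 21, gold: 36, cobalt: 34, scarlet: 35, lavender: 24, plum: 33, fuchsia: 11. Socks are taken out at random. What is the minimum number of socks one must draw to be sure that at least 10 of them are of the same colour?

82

The 9 colours are the holes; the socks drawn are the pigeons.
To avoid 10 of any one colour, the worst case takes at most 9 of each colour.
That gives 9 + 9 + 9 + 9 + 9 + 9 + 9 + 9 + 9 = 81 socks with no colour reaching 10.
The next sock forces some colour to 10, so 81 + 1 = 82.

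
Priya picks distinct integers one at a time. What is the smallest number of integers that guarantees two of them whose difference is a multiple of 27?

28

Integers whose pairwise differences are multiples of 27 are exactly those sharing a remainder mod 27. By the pigeonhole principle, the 27 residue classes mod 27 are the pigeonholes.
With 27 integers one could put 1 in each residue class and have no class reach 2.
The 28th integer pushes some class to 2, so 27·1 + 1 = 28.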